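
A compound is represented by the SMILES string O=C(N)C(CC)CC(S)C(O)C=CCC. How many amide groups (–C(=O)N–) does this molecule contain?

The amide motif appears at heavy-atom position 2 in the SMILES.
Other groups present: 1 alkene, 1 hydroxyl, 1 thiol.
Amide count: 1.

1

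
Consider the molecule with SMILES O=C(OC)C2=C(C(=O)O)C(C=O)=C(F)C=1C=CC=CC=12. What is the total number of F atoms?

Scan the SMILES for F atoms (remember two-letter symbols like Cl and Br are single atoms).
Fluorine count: 1.

1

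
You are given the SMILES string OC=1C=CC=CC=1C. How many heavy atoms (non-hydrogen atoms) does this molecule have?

8

Every atom symbol written in the SMILES (organic subset) is one heavy atom; implicit H are not written.
Heavy atoms by element → C:7, O:1.
Total: 8.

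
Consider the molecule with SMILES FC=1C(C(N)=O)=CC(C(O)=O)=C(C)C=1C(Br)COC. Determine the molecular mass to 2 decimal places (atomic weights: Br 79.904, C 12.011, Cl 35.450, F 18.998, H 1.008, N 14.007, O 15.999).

334.14 g/mol

First, the molecular formula is C12H13BrFNO4 (counting implicit H from valence).
  Br: 1 × 79.904 = 79.904
  C: 12 × 12.011 = 144.132
  F: 1 × 18.998 = 18.998
  H: 13 × 1.008 = 13.104
  N: 1 × 14.007 = 14.007
  O: 4 × 15.999 = 63.996
Sum: 1×79.904 + 12×12.011 + 1×18.998 + 13×1.008 + 1×14.007 + 4×15.999 = 334.141 → 334.14 g/mol.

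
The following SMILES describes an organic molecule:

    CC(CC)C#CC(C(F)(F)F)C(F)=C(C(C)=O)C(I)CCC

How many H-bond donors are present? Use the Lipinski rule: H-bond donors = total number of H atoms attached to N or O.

0

Donors: find every N or O and count the H atoms it carries.
  atom 17 (O): bond orders sum to 2 → 0 H
Lipinski HBD = 0.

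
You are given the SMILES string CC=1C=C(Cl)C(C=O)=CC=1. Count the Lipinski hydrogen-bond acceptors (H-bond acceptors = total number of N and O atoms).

1

N atoms: 0; O atoms: 1.
Lipinski HBA = 0 + 1 = 1.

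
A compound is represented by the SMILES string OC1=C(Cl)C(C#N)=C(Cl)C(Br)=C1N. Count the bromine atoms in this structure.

Scan the SMILES for Br atoms (remember two-letter symbols like Cl and Br are single atoms).
Bromine count: 1.

1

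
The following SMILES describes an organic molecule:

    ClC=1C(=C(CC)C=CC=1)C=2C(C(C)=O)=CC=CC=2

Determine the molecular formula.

C16H15ClO

Walk through each heavy atom and fill implicit hydrogens from standard valence (C 4, N 3, O 2, S 2, halogen 1):
  atom 1: Cl (halogen, monovalent) → 0 H
  atom 2: C, bond orders sum to 4 (valence 4) → 0 H
  atom 3: C, bond orders sum to 4 (valence 4) → 0 H
  atom 4: C, bond orders sum to 4 (valence 4) → 0 H
  atom 5: C, bond orders sum to 2 (valence 4) → 2 H
  atom 6: C, bond orders sum to 1 (valence 4) → 3 H
  atom 7: C, bond orders sum to 3 (valence 4) → 1 H
  atom 8: C, bond orders sum to 3 (valence 4) → 1 H
  atom 9: C, bond orders sum to 3 (valence 4) → 1 H
  atom 10: C, bond orders sum to 4 (valence 4) → 0 H
  atom 11: C, bond orders sum to 4 (valence 4) → 0 H
  atom 12: C, bond orders sum to 4 (valence 4) → 0 H
  atom 13: C, bond orders sum to 1 (valence 4) → 3 H
  atom 14: O, bond orders sum to 2 (valence 2) → 0 H
  atom 15: C, bond orders sum to 3 (valence 4) → 1 H
  atom 16: C, bond orders sum to 3 (valence 4) → 1 H
  atom 17: C, bond orders sum to 3 (valence 4) → 1 H
  atom 18: C, bond orders sum to 3 (valence 4) → 1 H
Totals → C:16, H:15, Cl:1, O:1.
In Hill order: C16H15ClO.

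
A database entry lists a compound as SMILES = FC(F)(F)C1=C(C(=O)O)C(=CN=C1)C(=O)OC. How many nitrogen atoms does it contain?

Scan the SMILES for N atoms (remember two-letter symbols like Cl and Br are single atoms).
Nitrogen count: 1.

1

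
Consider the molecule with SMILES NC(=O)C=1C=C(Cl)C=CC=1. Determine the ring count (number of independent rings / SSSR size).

1

In SMILES, each pair of matching ring-closure digits denotes one ring-closing bond; the number of such bonds equals the number of independent rings.
Ring-closure bonds here: 1.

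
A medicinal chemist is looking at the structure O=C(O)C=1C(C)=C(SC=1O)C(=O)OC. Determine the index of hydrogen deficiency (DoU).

5

Degree of unsaturation = (number of rings) + (number of π bonds).
Ring closures in the SMILES: 1.
π bonds: 4 double bonds (each 1 DoU) → 4 DoU from unsaturation.
Total DoU = 1 + 4 = 5.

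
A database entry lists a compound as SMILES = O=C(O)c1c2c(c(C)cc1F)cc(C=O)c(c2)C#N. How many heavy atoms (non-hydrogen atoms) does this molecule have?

19

Every atom symbol written in the SMILES (organic subset) is one heavy atom; implicit H are not written.
Heavy atoms by element → C:14, F:1, N:1, O:3.
Total: 19.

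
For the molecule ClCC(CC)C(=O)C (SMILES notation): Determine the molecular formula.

Walk through each heavy atom and fill implicit hydrogens from standard valence (C 4, N 3, O 2, S 2, halogen 1):
  atom 1: Cl (halogen, monovalent) → 0 H
  atom 2: C, bond orders sum to 2 (valence 4) → 2 H
  atom 3: C, bond orders sum to 3 (valence 4) → 1 H
  atom 4: C, bond orders sum to 2 (valence 4) → 2 H
  atom 5: C, bond orders sum to 1 (valence 4) → 3 H
  atom 6: C, bond orders sum to 4 (valence 4) → 0 H
  atom 7: O, bond orders sum to 2 (valence 2) → 0 H
  atom 8: C, bond orders sum to 1 (valence 4) → 3 H
Totals → C:6, H:11, Cl:1, O:1.

C6H11ClO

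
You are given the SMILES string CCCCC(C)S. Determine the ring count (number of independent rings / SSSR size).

0

In SMILES, each pair of matching ring-closure digits denotes one ring-closing bond; the number of such bonds equals the number of independent rings.
Ring-closure bonds here: 0.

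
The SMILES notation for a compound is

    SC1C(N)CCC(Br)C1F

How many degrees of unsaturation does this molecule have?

1

Degree of unsaturation = (number of rings) + (number of π bonds).
Ring closures in the SMILES: 1.
π bonds: none → 0 DoU from unsaturation.
Total DoU = 1 + 0 = 1.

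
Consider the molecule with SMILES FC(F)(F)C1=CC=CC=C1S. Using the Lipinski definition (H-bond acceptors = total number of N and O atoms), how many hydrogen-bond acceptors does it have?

0

N atoms: 0; O atoms: 0.
Lipinski HBA = 0 + 0 = 0.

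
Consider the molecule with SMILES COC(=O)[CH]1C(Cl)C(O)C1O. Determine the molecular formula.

C6H9ClO4

Walk through each heavy atom and fill implicit hydrogens from standard valence (C 4, N 3, O 2, S 2, halogen 1):
  atom 1: C, bond orders sum to 1 (valence 4) → 3 H
  atom 2: O, bond orders sum to 2 (valence 2) → 0 H
  atom 3: C, bond orders sum to 4 (valence 4) → 0 H
  atom 4: O, bond orders sum to 2 (valence 2) → 0 H
  atom 5: C with explicit H count 1
  atom 6: C, bond orders sum to 3 (valence 4) → 1 H
  atom 7: Cl (halogen, monovalent) → 0 H
  atom 8: C, bond orders sum to 3 (valence 4) → 1 H
  atom 9: O, bond orders sum to 1 (valence 2) → 1 H
  atom 10: C, bond orders sum to 3 (valence 4) → 1 H
  atom 11: O, bond orders sum to 1 (valence 2) → 1 H
Totals → C:6, H:9, Cl:1, O:4.
In Hill order: C6H9ClO4.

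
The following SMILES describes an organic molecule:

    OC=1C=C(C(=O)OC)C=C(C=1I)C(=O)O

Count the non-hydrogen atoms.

15

Every atom symbol written in the SMILES (organic subset) is one heavy atom; implicit H are not written.
Heavy atoms by element → C:9, I:1, O:5.
Total: 15.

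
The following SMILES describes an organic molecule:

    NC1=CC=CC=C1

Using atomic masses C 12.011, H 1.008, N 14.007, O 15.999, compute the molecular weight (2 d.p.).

93.13 g/mol

First, the molecular formula is C6H7N (counting implicit H from valence).
  C: 6 × 12.011 = 72.066
  H: 7 × 1.008 = 7.056
  N: 1 × 14.007 = 14.007
Sum: 6×12.011 + 7×1.008 + 1×14.007 = 93.129 → 93.13 g/mol.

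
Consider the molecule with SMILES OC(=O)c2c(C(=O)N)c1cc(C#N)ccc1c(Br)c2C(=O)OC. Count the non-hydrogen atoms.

23

Every atom symbol written in the SMILES (organic subset) is one heavy atom; implicit H are not written.
Heavy atoms by element → Br:1, C:15, N:2, O:5.
Total: 23.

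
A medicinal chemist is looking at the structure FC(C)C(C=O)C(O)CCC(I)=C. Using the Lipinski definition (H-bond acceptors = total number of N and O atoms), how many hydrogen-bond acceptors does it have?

2

N atoms: 0; O atoms: 2.
Lipinski HBA = 0 + 2 = 2.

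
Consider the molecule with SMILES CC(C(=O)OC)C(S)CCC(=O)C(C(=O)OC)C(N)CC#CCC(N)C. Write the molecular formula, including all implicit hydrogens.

Walk through each heavy atom and fill implicit hydrogens from standard valence (C 4, N 3, O 2, S 2, halogen 1):
  atom 1: C, bond orders sum to 1 (valence 4) → 3 H
  atom 2: C, bond orders sum to 3 (valence 4) → 1 H
  atom 3: C, bond orders sum to 4 (valence 4) → 0 H
  atom 4: O, bond orders sum to 2 (valence 2) → 0 H
  atom 5: O, bond orders sum to 2 (valence 2) → 0 H
  atom 6: C, bond orders sum to 1 (valence 4) → 3 H
  atom 7: C, bond orders sum to 3 (valence 4) → 1 H
  atom 8: S, bond orders sum to 1 (valence 2) → 1 H
  atom 9: C, bond orders sum to 2 (valence 4) → 2 H
  atom 10: C, bond orders sum to 2 (valence 4) → 2 H
  atom 11: C, bond orders sum to 4 (valence 4) → 0 H
  atom 12: O, bond orders sum to 2 (valence 2) → 0 H
  atom 13: C, bond orders sum to 3 (valence 4) → 1 H
  atom 14: C, bond orders sum to 4 (valence 4) → 0 H
  atom 15: O, bond orders sum to 2 (valence 2) → 0 H
  atom 16: O, bond orders sum to 2 (valence 2) → 0 H
  atom 17: C, bond orders sum to 1 (valence 4) → 3 H
  atom 18: C, bond orders sum to 3 (valence 4) → 1 H
  atom 19: N, bond orders sum to 1 (valence 3) → 2 H
  atom 20: C, bond orders sum to 2 (valence 4) → 2 H
  atom 21: C, bond orders sum to 4 (valence 4) → 0 H
  atom 22: C, bond orders sum to 4 (valence 4) → 0 H
  atom 23: C, bond orders sum to 2 (valence 4) → 2 H
  atom 24: C, bond orders sum to 3 (valence 4) → 1 H
  atom 25: N, bond orders sum to 1 (valence 3) → 2 H
  atom 26: C, bond orders sum to 1 (valence 4) → 3 H
Totals → C:18, H:30, N:2, O:5, S:1.
In Hill order: C18H30N2O5S.

C18H30N2O5S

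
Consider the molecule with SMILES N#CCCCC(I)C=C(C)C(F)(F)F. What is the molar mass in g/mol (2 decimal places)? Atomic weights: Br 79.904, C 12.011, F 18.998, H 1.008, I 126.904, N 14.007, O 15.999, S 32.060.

317.09 g/mol

First, the molecular formula is C9H11F3IN (counting implicit H from valence).
  C: 9 × 12.011 = 108.099
  F: 3 × 18.998 = 56.994
  H: 11 × 1.008 = 11.088
  I: 1 × 126.904 = 126.904
  N: 1 × 14.007 = 14.007
Sum: 9×12.011 + 3×18.998 + 11×1.008 + 1×126.904 + 1×14.007 = 317.092 → 317.09 g/mol.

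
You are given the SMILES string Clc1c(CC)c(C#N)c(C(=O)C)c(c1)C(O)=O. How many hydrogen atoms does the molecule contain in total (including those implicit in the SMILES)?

10

Walk through each heavy atom and fill implicit hydrogens from standard valence (C 4, N 3, O 2, S 2, halogen 1); for lowercase aromatic atoms, an aromatic c carries 1 H when it has two neighbours and 0 H with three, and aromatic n carries 0 H:
  atom 1: Cl (halogen, monovalent) → 0 H
  atom 2: aromatic c, 3 neighbours → 0 H
  atom 3: aromatic c, 3 neighbours → 0 H
  atom 4: C, bond orders sum to 2 (valence 4) → 2 H
  atom 5: C, bond orders sum to 1 (valence 4) → 3 H
  atom 6: aromatic c, 3 neighbours → 0 H
  atom 7: C, bond orders sum to 4 (valence 4) → 0 H
  atom 8: N, bond orders sum to 3 (valence 3) → 0 H
  atom 9: aromatic c, 3 neighbours → 0 H
  atom 10: C, bond orders sum to 4 (valence 4) → 0 H
  atom 11: O, bond orders sum to 2 (valence 2) → 0 H
  atom 12: C, bond orders sum to 1 (valence 4) → 3 H
  atom 13: aromatic c, 3 neighbours → 0 H
  atom 14: aromatic c, 2 neighbours → 1 H
  atom 15: C, bond orders sum to 4 (valence 4) → 0 H
  atom 16: O, bond orders sum to 1 (valence 2) → 1 H
  atom 17: O, bond orders sum to 2 (valence 2) → 0 H
Total hydrogens: 10.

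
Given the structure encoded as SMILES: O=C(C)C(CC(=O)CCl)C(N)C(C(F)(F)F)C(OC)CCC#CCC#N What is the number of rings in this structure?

0

In SMILES, each pair of matching ring-closure digits denotes one ring-closing bond; the number of such bonds equals the number of independent rings.
Ring-closure bonds here: 0.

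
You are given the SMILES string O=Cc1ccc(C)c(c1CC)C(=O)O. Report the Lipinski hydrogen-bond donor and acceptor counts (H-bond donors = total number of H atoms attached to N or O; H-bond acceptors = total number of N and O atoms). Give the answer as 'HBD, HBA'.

Donors: find every N or O and count the H atoms it carries.
  atom 1 (O): bond orders sum to 2 → 0 H
  atom 13 (O): bond orders sum to 2 → 0 H
  atom 14 (O): bond orders sum to 1 → 1 H
Lipinski HBD = 1.
Acceptors: N atoms = 0, O atoms = 3 → HBA = 3.

1, 3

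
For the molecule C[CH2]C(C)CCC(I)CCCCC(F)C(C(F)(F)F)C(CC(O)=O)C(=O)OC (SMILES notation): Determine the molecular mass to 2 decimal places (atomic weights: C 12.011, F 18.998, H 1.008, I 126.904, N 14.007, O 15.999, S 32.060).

First, the molecular formula is C19H31F4IO4 (counting implicit H from valence).
  C: 19 × 12.011 = 228.209
  F: 4 × 18.998 = 75.992
  H: 31 × 1.008 = 31.248
  I: 1 × 126.904 = 126.904
  O: 4 × 15.999 = 63.996
Sum: 19×12.011 + 4×18.998 + 31×1.008 + 1×126.904 + 4×15.999 = 526.349 → 526.35 g/mol.

526.35 g/mol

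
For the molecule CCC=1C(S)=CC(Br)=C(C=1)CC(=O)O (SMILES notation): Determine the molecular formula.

C10H11BrO2S

Walk through each heavy atom and fill implicit hydrogens from standard valence (C 4, N 3, O 2, S 2, halogen 1):
  atom 1: C, bond orders sum to 1 (valence 4) → 3 H
  atom 2: C, bond orders sum to 2 (valence 4) → 2 H
  atom 3: C, bond orders sum to 4 (valence 4) → 0 H
  atom 4: C, bond orders sum to 4 (valence 4) → 0 H
  atom 5: S, bond orders sum to 1 (valence 2) → 1 H
  atom 6: C, bond orders sum to 3 (valence 4) → 1 H
  atom 7: C, bond orders sum to 4 (valence 4) → 0 H
  atom 8: Br (halogen, monovalent) → 0 H
  atom 9: C, bond orders sum to 4 (valence 4) → 0 H
  atom 10: C, bond orders sum to 3 (valence 4) → 1 H
  atom 11: C, bond orders sum to 2 (valence 4) → 2 H
  atom 12: C, bond orders sum to 4 (valence 4) → 0 H
  atom 13: O, bond orders sum to 2 (valence 2) → 0 H
  atom 14: O, bond orders sum to 1 (valence 2) → 1 H
Totals → C:10, H:11, Br:1, O:2, S:1.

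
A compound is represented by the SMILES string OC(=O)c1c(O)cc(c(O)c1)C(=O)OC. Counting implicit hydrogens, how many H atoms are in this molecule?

8

Walk through each heavy atom and fill implicit hydrogens from standard valence (C 4, N 3, O 2, S 2, halogen 1); for lowercase aromatic atoms, an aromatic c carries 1 H when it has two neighbours and 0 H with three, and aromatic n carries 0 H:
  atom 1: O, bond orders sum to 1 (valence 2) → 1 H
  atom 2: C, bond orders sum to 4 (valence 4) → 0 H
  atom 3: O, bond orders sum to 2 (valence 2) → 0 H
  atom 4: aromatic c, 3 neighbours → 0 H
  atom 5: aromatic c, 3 neighbours → 0 H
  atom 6: O, bond orders sum to 1 (valence 2) → 1 H
  atom 7: aromatic c, 2 neighbours → 1 H
  atom 8: aromatic c, 3 neighbours → 0 H
  atom 9: aromatic c, 3 neighbours → 0 H
  atom 10: O, bond orders sum to 1 (valence 2) → 1 H
  atom 11: aromatic c, 2 neighbours → 1 H
  atom 12: C, bond orders sum to 4 (valence 4) → 0 H
  atom 13: O, bond orders sum to 2 (valence 2) → 0 H
  atom 14: O, bond orders sum to 2 (valence 2) → 0 H
  atom 15: C, bond orders sum to 1 (valence 4) → 3 H
Total hydrogens: 8.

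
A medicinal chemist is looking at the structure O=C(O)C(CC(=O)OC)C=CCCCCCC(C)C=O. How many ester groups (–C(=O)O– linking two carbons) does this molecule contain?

The ester motif appears at heavy-atom position 6 in the SMILES.
Other groups present: 1 aldehyde, 1 alkene, 1 carboxylic acid.
Ester count: 1.

1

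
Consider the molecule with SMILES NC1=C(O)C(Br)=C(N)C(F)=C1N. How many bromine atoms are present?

1

Scan the SMILES for Br atoms (remember two-letter symbols like Cl and Br are single atoms).
Bromine count: 1.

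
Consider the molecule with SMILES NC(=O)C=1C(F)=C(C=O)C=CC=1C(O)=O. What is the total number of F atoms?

1

Scan the SMILES for F atoms (remember two-letter symbols like Cl and Br are single atoms).
Fluorine count: 1.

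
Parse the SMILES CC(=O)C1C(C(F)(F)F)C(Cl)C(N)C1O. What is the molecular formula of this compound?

Walk through each heavy atom and fill implicit hydrogens from standard valence (C 4, N 3, O 2, S 2, halogen 1):
  atom 1: C, bond orders sum to 1 (valence 4) → 3 H
  atom 2: C, bond orders sum to 4 (valence 4) → 0 H
  atom 3: O, bond orders sum to 2 (valence 2) → 0 H
  atom 4: C, bond orders sum to 3 (valence 4) → 1 H
  atom 5: C, bond orders sum to 3 (valence 4) → 1 H
  atom 6: C, bond orders sum to 4 (valence 4) → 0 H
  atom 7: F (halogen, monovalent) → 0 H
  atom 8: F (halogen, monovalent) → 0 H
  atom 9: F (halogen, monovalent) → 0 H
  atom 10: C, bond orders sum to 3 (valence 4) → 1 H
  atom 11: Cl (halogen, monovalent) → 0 H
  atom 12: C, bond orders sum to 3 (valence 4) → 1 H
  atom 13: N, bond orders sum to 1 (valence 3) → 2 H
  atom 14: C, bond orders sum to 3 (valence 4) → 1 H
  atom 15: O, bond orders sum to 1 (valence 2) → 1 H
Totals → C:8, H:11, Cl:1, F:3, N:1, O:2.
In Hill order: C8H11ClF3NO2.

C8H11ClF3NO2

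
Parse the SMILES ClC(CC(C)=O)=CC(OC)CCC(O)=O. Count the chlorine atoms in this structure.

Scan the SMILES for Cl atoms (remember two-letter symbols like Cl and Br are single atoms).
Chlorine count: 1.

1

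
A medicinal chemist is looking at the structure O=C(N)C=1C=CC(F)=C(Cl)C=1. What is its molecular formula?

Walk through each heavy atom and fill implicit hydrogens from standard valence (C 4, N 3, O 2, S 2, halogen 1):
  atom 1: O, bond orders sum to 2 (valence 2) → 0 H
  atom 2: C, bond orders sum to 4 (valence 4) → 0 H
  atom 3: N, bond orders sum to 1 (valence 3) → 2 H
  atom 4: C, bond orders sum to 4 (valence 4) → 0 H
  atom 5: C, bond orders sum to 3 (valence 4) → 1 H
  atom 6: C, bond orders sum to 3 (valence 4) → 1 H
  atom 7: C, bond orders sum to 4 (valence 4) → 0 H
  atom 8: F (halogen, monovalent) → 0 H
  atom 9: C, bond orders sum to 4 (valence 4) → 0 H
  atom 10: Cl (halogen, monovalent) → 0 H
  atom 11: C, bond orders sum to 3 (valence 4) → 1 H
Totals → C:7, H:5, Cl:1, F:1, N:1, O:1.
In Hill order: C7H5ClFNO.

C7H5ClFNO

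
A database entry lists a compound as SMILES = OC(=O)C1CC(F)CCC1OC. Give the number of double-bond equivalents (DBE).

Degree of unsaturation = (number of rings) + (number of π bonds).
Ring closures in the SMILES: 1.
π bonds: 1 double bond (each 1 DoU) → 1 DoU from unsaturation.
Total DoU = 1 + 1 = 2.

2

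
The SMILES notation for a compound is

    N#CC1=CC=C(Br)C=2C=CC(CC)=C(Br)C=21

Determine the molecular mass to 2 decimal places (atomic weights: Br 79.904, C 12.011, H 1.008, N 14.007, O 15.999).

First, the molecular formula is C13H9Br2N (counting implicit H from valence).
  Br: 2 × 79.904 = 159.808
  C: 13 × 12.011 = 156.143
  H: 9 × 1.008 = 9.072
  N: 1 × 14.007 = 14.007
Sum: 2×79.904 + 13×12.011 + 9×1.008 + 1×14.007 = 339.030 → 339.03 g/mol.

339.03 g/mol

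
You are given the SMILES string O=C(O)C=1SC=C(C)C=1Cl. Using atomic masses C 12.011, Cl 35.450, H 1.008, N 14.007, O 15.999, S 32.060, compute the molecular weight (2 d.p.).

First, the molecular formula is C6H5ClO2S (counting implicit H from valence).
  C: 6 × 12.011 = 72.066
  Cl: 1 × 35.450 = 35.450
  H: 5 × 1.008 = 5.040
  O: 2 × 15.999 = 31.998
  S: 1 × 32.060 = 32.060
Sum: 6×12.011 + 1×35.450 + 5×1.008 + 2×15.999 + 1×32.060 = 176.614 → 176.61 g/mol.

176.61 g/mol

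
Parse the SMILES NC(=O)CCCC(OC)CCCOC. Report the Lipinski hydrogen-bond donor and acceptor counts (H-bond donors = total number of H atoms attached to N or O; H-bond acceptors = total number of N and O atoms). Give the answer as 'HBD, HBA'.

Donors: find every N or O and count the H atoms it carries.
  atom 1 (N): bond orders sum to 1 → 2 H
  atom 3 (O): bond orders sum to 2 → 0 H
  atom 8 (O): bond orders sum to 2 → 0 H
  atom 13 (O): bond orders sum to 2 → 0 H
Lipinski HBD = 2.
Acceptors: N atoms = 1, O atoms = 3 → HBA = 4.

2, 4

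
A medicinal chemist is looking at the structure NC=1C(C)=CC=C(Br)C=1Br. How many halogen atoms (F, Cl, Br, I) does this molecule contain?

Halogen atoms appear at heavy-atom positions 8, 10 (2×Br).
Other groups present: 1 primary amine.
Halogen count: 2.

2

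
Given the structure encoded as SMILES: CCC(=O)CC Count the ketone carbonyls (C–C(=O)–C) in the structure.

The ketone motif appears at heavy-atom position 3 in the SMILES.
Ketone count: 1.

1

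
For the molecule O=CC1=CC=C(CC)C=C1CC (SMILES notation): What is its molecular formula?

Walk through each heavy atom and fill implicit hydrogens from standard valence (C 4, N 3, O 2, S 2, halogen 1):
  atom 1: O, bond orders sum to 2 (valence 2) → 0 H
  atom 2: C, bond orders sum to 3 (valence 4) → 1 H
  atom 3: C, bond orders sum to 4 (valence 4) → 0 H
  atom 4: C, bond orders sum to 3 (valence 4) → 1 H
  atom 5: C, bond orders sum to 3 (valence 4) → 1 H
  atom 6: C, bond orders sum to 4 (valence 4) → 0 H
  atom 7: C, bond orders sum to 2 (valence 4) → 2 H
  atom 8: C, bond orders sum to 1 (valence 4) → 3 H
  atom 9: C, bond orders sum to 3 (valence 4) → 1 H
  atom 10: C, bond orders sum to 4 (valence 4) → 0 H
  atom 11: C, bond orders sum to 2 (valence 4) → 2 H
  atom 12: C, bond orders sum to 1 (valence 4) → 3 H
Totals → C:11, H:14, O:1.
In Hill order: C11H14O.

C11H14O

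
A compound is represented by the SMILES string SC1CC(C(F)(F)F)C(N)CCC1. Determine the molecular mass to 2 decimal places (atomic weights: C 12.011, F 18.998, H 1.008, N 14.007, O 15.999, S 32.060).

213.26 g/mol

First, the molecular formula is C8H14F3NS (counting implicit H from valence).
  C: 8 × 12.011 = 96.088
  F: 3 × 18.998 = 56.994
  H: 14 × 1.008 = 14.112
  N: 1 × 14.007 = 14.007
  S: 1 × 32.060 = 32.060
Sum: 8×12.011 + 3×18.998 + 14×1.008 + 1×14.007 + 1×32.060 = 213.261 → 213.26 g/mol.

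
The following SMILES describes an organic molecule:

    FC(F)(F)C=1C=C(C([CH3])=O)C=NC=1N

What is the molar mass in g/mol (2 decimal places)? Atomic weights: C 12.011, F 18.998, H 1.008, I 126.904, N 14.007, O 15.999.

First, the molecular formula is C8H7F3N2O (counting implicit H from valence).
  C: 8 × 12.011 = 96.088
  F: 3 × 18.998 = 56.994
  H: 7 × 1.008 = 7.056
  N: 2 × 14.007 = 28.014
  O: 1 × 15.999 = 15.999
Sum: 8×12.011 + 3×18.998 + 7×1.008 + 2×14.007 + 1×15.999 = 204.151 → 204.15 g/mol.

204.15 g/mol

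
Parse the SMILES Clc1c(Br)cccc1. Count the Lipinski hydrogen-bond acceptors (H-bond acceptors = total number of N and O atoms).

N atoms: 0; O atoms: 0.
Lipinski HBA = 0 + 0 = 0.

0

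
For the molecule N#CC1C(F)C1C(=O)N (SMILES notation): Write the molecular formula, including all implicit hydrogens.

Walk through each heavy atom and fill implicit hydrogens from standard valence (C 4, N 3, O 2, S 2, halogen 1):
  atom 1: N, bond orders sum to 3 (valence 3) → 0 H
  atom 2: C, bond orders sum to 4 (valence 4) → 0 H
  atom 3: C, bond orders sum to 3 (valence 4) → 1 H
  atom 4: C, bond orders sum to 3 (valence 4) → 1 H
  atom 5: F (halogen, monovalent) → 0 H
  atom 6: C, bond orders sum to 3 (valence 4) → 1 H
  atom 7: C, bond orders sum to 4 (valence 4) → 0 H
  atom 8: O, bond orders sum to 2 (valence 2) → 0 H
  atom 9: N, bond orders sum to 1 (valence 3) → 2 H
Totals → C:5, H:5, F:1, N:2, O:1.
In Hill order: C5H5FN2O.

C5H5FN2O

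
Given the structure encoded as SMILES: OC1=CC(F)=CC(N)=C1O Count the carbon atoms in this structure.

Count every carbon token in the SMILES (each C, including those in ring-closure positions and inside branches).
Carbon count: 6.

6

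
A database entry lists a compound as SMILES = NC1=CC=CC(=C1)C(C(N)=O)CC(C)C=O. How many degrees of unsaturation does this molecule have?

Molecular formula: C12H16N2O2.
DoU = (2C + 2 + N − H − X) / 2, where X is the halogen count and O/S are ignored.
    = (2·12 + 2 + 2 − 16 − 0) / 2 = 12 / 2 = 6.

6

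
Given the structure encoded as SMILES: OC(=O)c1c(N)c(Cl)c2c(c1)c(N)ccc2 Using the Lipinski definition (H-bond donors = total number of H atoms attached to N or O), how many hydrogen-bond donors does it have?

5

Donors: find every N or O and count the H atoms it carries.
  atom 1 (O): bond orders sum to 1 → 1 H
  atom 3 (O): bond orders sum to 2 → 0 H
  atom 6 (N): bond orders sum to 1 → 2 H
  atom 13 (N): bond orders sum to 1 → 2 H
Lipinski HBD = 5.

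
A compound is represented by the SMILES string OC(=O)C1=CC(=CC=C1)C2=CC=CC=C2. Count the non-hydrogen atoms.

15

Every atom symbol written in the SMILES (organic subset) is one heavy atom; implicit H are not written.
Heavy atoms by element → C:13, O:2.
Total: 15.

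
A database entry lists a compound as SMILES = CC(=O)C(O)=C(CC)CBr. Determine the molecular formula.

Walk through each heavy atom and fill implicit hydrogens from standard valence (C 4, N 3, O 2, S 2, halogen 1):
  atom 1: C, bond orders sum to 1 (valence 4) → 3 H
  atom 2: C, bond orders sum to 4 (valence 4) → 0 H
  atom 3: O, bond orders sum to 2 (valence 2) → 0 H
  atom 4: C, bond orders sum to 4 (valence 4) → 0 H
  atom 5: O, bond orders sum to 1 (valence 2) → 1 H
  atom 6: C, bond orders sum to 4 (valence 4) → 0 H
  atom 7: C, bond orders sum to 2 (valence 4) → 2 H
  atom 8: C, bond orders sum to 1 (valence 4) → 3 H
  atom 9: C, bond orders sum to 2 (valence 4) → 2 H
  atom 10: Br (halogen, monovalent) → 0 H
Totals → C:7, H:11, Br:1, O:2.

C7H11BrO2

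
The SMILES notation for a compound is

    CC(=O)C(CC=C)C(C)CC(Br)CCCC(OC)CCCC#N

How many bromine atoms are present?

1

Scan the SMILES for Br atoms (remember two-letter symbols like Cl and Br are single atoms).
Bromine count: 1.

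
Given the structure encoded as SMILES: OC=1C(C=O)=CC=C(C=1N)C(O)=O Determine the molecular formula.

C8H7NO4

Walk through each heavy atom and fill implicit hydrogens from standard valence (C 4, N 3, O 2, S 2, halogen 1):
  atom 1: O, bond orders sum to 1 (valence 2) → 1 H
  atom 2: C, bond orders sum to 4 (valence 4) → 0 H
  atom 3: C, bond orders sum to 4 (valence 4) → 0 H
  atom 4: C, bond orders sum to 3 (valence 4) → 1 H
  atom 5: O, bond orders sum to 2 (valence 2) → 0 H
  atom 6: C, bond orders sum to 3 (valence 4) → 1 H
  atom 7: C, bond orders sum to 3 (valence 4) → 1 H
  atom 8: C, bond orders sum to 4 (valence 4) → 0 H
  atom 9: C, bond orders sum to 4 (valence 4) → 0 H
  atom 10: N, bond orders sum to 1 (valence 3) → 2 H
  atom 11: C, bond orders sum to 4 (valence 4) → 0 H
  atom 12: O, bond orders sum to 1 (valence 2) → 1 H
  atom 13: O, bond orders sum to 2 (valence 2) → 0 H
Totals → C:8, H:7, N:1, O:4.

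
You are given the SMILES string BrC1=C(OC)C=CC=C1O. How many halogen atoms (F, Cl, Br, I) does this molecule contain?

Halogen atoms appear at heavy-atom position 1 (1×Br).
Other groups present: 1 ether, 1 hydroxyl.
Halogen count: 1.

1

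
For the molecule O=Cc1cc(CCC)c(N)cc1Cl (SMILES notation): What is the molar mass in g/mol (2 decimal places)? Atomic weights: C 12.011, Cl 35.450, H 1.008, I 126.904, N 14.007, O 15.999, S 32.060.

First, the molecular formula is C10H12ClNO (counting implicit H from valence).
  C: 10 × 12.011 = 120.110
  Cl: 1 × 35.450 = 35.450
  H: 12 × 1.008 = 12.096
  N: 1 × 14.007 = 14.007
  O: 1 × 15.999 = 15.999
Sum: 10×12.011 + 1×35.450 + 12×1.008 + 1×14.007 + 1×15.999 = 197.662 → 197.66 g/mol.

197.66 g/mol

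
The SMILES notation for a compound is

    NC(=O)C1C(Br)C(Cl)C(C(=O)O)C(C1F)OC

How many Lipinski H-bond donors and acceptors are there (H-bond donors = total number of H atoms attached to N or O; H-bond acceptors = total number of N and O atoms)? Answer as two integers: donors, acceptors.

Donors: find every N or O and count the H atoms it carries.
  atom 1 (N): bond orders sum to 1 → 2 H
  atom 3 (O): bond orders sum to 2 → 0 H
  atom 11 (O): bond orders sum to 2 → 0 H
  atom 12 (O): bond orders sum to 1 → 1 H
  atom 16 (O): bond orders sum to 2 → 0 H
Lipinski HBD = 3.
Acceptors: N atoms = 1, O atoms = 4 → HBA = 5.

3, 5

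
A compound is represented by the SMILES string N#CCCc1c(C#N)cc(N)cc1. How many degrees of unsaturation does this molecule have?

Molecular formula: C10H9N3.
DoU = (2C + 2 + N − H − X) / 2, where X is the halogen count and O/S are ignored.
    = (2·10 + 2 + 3 − 9 − 0) / 2 = 16 / 2 = 8.

8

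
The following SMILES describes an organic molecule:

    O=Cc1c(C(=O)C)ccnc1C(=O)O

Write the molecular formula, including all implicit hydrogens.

C9H7NO4

Walk through each heavy atom and fill implicit hydrogens from standard valence (C 4, N 3, O 2, S 2, halogen 1); for lowercase aromatic atoms, an aromatic c carries 1 H when it has two neighbours and 0 H with three, and aromatic n carries 0 H:
  atom 1: O, bond orders sum to 2 (valence 2) → 0 H
  atom 2: C, bond orders sum to 3 (valence 4) → 1 H
  atom 3: aromatic c, 3 neighbours → 0 H
  atom 4: aromatic c, 3 neighbours → 0 H
  atom 5: C, bond orders sum to 4 (valence 4) → 0 H
  atom 6: O, bond orders sum to 2 (valence 2) → 0 H
  atom 7: C, bond orders sum to 1 (valence 4) → 3 H
  atom 8: aromatic c, 2 neighbours → 1 H
  atom 9: aromatic c, 2 neighbours → 1 H
  atom 10: aromatic n, 2 neighbours → 0 H
  atom 11: aromatic c, 3 neighbours → 0 H
  atom 12: C, bond orders sum to 4 (valence 4) → 0 H
  atom 13: O, bond orders sum to 2 (valence 2) → 0 H
  atom 14: O, bond orders sum to 1 (valence 2) → 1 H
Totals → C:9, H:7, N:1, O:4.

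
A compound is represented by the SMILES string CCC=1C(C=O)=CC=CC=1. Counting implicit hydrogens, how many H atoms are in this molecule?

10

Walk through each heavy atom and fill implicit hydrogens from standard valence (C 4, N 3, O 2, S 2, halogen 1):
  atom 1: C, bond orders sum to 1 (valence 4) → 3 H
  atom 2: C, bond orders sum to 2 (valence 4) → 2 H
  atom 3: C, bond orders sum to 4 (valence 4) → 0 H
  atom 4: C, bond orders sum to 4 (valence 4) → 0 H
  atom 5: C, bond orders sum to 3 (valence 4) → 1 H
  atom 6: O, bond orders sum to 2 (valence 2) → 0 H
  atom 7: C, bond orders sum to 3 (valence 4) → 1 H
  atom 8: C, bond orders sum to 3 (valence 4) → 1 H
  atom 9: C, bond orders sum to 3 (valence 4) → 1 H
  atom 10: C, bond orders sum to 3 (valence 4) → 1 H
Total hydrogens: 10.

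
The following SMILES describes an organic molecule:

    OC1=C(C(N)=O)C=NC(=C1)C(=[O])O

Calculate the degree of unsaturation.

Molecular formula: C7H6N2O4.
DoU = (2C + 2 + N − H − X) / 2, where X is the halogen count and O/S are ignored.
    = (2·7 + 2 + 2 − 6 − 0) / 2 = 12 / 2 = 6.

6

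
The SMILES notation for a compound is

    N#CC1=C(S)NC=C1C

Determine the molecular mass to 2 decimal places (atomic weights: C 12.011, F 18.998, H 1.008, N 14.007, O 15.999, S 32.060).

138.19 g/mol

First, the molecular formula is C6H6N2S (counting implicit H from valence).
  C: 6 × 12.011 = 72.066
  H: 6 × 1.008 = 6.048
  N: 2 × 14.007 = 28.014
  S: 1 × 32.060 = 32.060
Sum: 6×12.011 + 6×1.008 + 2×14.007 + 1×32.060 = 138.188 → 138.19 g/mol.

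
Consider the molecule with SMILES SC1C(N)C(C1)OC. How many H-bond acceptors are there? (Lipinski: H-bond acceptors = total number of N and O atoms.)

N atoms: 1; O atoms: 1.
Lipinski HBA = 1 + 1 = 2.

2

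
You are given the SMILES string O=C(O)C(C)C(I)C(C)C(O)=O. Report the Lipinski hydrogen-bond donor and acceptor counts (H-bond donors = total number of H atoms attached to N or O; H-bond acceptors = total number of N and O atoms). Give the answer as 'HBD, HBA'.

2, 4

Donors: find every N or O and count the H atoms it carries.
  atom 1 (O): bond orders sum to 2 → 0 H
  atom 3 (O): bond orders sum to 1 → 1 H
  atom 11 (O): bond orders sum to 1 → 1 H
  atom 12 (O): bond orders sum to 2 → 0 H
Lipinski HBD = 2.
Acceptors: N atoms = 0, O atoms = 4 → HBA = 4.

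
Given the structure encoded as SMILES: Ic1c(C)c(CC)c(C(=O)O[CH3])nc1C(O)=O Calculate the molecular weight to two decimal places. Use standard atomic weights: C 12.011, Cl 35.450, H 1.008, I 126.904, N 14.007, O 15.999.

349.12 g/mol

First, the molecular formula is C11H12INO4 (counting implicit H from valence).
  C: 11 × 12.011 = 132.121
  H: 12 × 1.008 = 12.096
  I: 1 × 126.904 = 126.904
  N: 1 × 14.007 = 14.007
  O: 4 × 15.999 = 63.996
Sum: 11×12.011 + 12×1.008 + 1×126.904 + 1×14.007 + 4×15.999 = 349.124 → 349.12 g/mol.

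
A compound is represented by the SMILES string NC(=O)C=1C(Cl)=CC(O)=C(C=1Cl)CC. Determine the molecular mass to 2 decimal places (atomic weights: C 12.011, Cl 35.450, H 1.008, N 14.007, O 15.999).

First, the molecular formula is C9H9Cl2NO2 (counting implicit H from valence).
  C: 9 × 12.011 = 108.099
  Cl: 2 × 35.450 = 70.900
  H: 9 × 1.008 = 9.072
  N: 1 × 14.007 = 14.007
  O: 2 × 15.999 = 31.998
Sum: 9×12.011 + 2×35.450 + 9×1.008 + 1×14.007 + 2×15.999 = 234.076 → 234.08 g/mol.

234.08 g/mol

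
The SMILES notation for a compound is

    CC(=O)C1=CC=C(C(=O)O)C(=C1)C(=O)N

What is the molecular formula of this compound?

C10H9NO4

Walk through each heavy atom and fill implicit hydrogens from standard valence (C 4, N 3, O 2, S 2, halogen 1):
  atom 1: C, bond orders sum to 1 (valence 4) → 3 H
  atom 2: C, bond orders sum to 4 (valence 4) → 0 H
  atom 3: O, bond orders sum to 2 (valence 2) → 0 H
  atom 4: C, bond orders sum to 4 (valence 4) → 0 H
  atom 5: C, bond orders sum to 3 (valence 4) → 1 H
  atom 6: C, bond orders sum to 3 (valence 4) → 1 H
  atom 7: C, bond orders sum to 4 (valence 4) → 0 H
  atom 8: C, bond orders sum to 4 (valence 4) → 0 H
  atom 9: O, bond orders sum to 2 (valence 2) → 0 H
  atom 10: O, bond orders sum to 1 (valence 2) → 1 H
  atom 11: C, bond orders sum to 4 (valence 4) → 0 H
  atom 12: C, bond orders sum to 3 (valence 4) → 1 H
  atom 13: C, bond orders sum to 4 (valence 4) → 0 H
  atom 14: O, bond orders sum to 2 (valence 2) → 0 H
  atom 15: N, bond orders sum to 1 (valence 3) → 2 H
Totals → C:10, H:9, N:1, O:4.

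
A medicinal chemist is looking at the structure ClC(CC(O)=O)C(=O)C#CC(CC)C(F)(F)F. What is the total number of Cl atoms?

1

Scan the SMILES for Cl atoms (remember two-letter symbols like Cl and Br are single atoms).
Chlorine count: 1.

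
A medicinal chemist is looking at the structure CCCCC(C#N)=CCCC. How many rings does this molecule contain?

In SMILES, each pair of matching ring-closure digits denotes one ring-closing bond; the number of such bonds equals the number of independent rings.
Ring-closure bonds here: 0.

0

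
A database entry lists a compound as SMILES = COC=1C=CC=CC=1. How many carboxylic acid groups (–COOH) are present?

Scan the SMILES for the carboxylic acid motif — none present.
Groups that are present: 1 ether.

0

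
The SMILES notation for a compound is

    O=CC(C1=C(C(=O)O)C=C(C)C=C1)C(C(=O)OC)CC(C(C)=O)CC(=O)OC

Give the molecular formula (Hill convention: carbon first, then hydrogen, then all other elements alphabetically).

Walk through each heavy atom and fill implicit hydrogens from standard valence (C 4, N 3, O 2, S 2, halogen 1):
  atom 1: O, bond orders sum to 2 (valence 2) → 0 H
  atom 2: C, bond orders sum to 3 (valence 4) → 1 H
  atom 3: C, bond orders sum to 3 (valence 4) → 1 H
  atom 4: C, bond orders sum to 4 (valence 4) → 0 H
  atom 5: C, bond orders sum to 4 (valence 4) → 0 H
  atom 6: C, bond orders sum to 4 (valence 4) → 0 H
  atom 7: O, bond orders sum to 2 (valence 2) → 0 H
  atom 8: O, bond orders sum to 1 (valence 2) → 1 H
  atom 9: C, bond orders sum to 3 (valence 4) → 1 H
  atom 10: C, bond orders sum to 4 (valence 4) → 0 H
  atom 11: C, bond orders sum to 1 (valence 4) → 3 H
  atom 12: C, bond orders sum to 3 (valence 4) → 1 H
  atom 13: C, bond orders sum to 3 (valence 4) → 1 H
  atom 14: C, bond orders sum to 3 (valence 4) → 1 H
  atom 15: C, bond orders sum to 4 (valence 4) → 0 H
  atom 16: O, bond orders sum to 2 (valence 2) → 0 H
  atom 17: O, bond orders sum to 2 (valence 2) → 0 H
  atom 18: C, bond orders sum to 1 (valence 4) → 3 H
  atom 19: C, bond orders sum to 2 (valence 4) → 2 H
  atom 20: C, bond orders sum to 3 (valence 4) → 1 H
  atom 21: C, bond orders sum to 4 (valence 4) → 0 H
  atom 22: C, bond orders sum to 1 (valence 4) → 3 H
  atom 23: O, bond orders sum to 2 (valence 2) → 0 H
  atom 24: C, bond orders sum to 2 (valence 4) → 2 H
  atom 25: C, bond orders sum to 4 (valence 4) → 0 H
  atom 26: O, bond orders sum to 2 (valence 2) → 0 H
  atom 27: O, bond orders sum to 2 (valence 2) → 0 H
  atom 28: C, bond orders sum to 1 (valence 4) → 3 H
Totals → C:20, H:24, O:8.

C20H24O8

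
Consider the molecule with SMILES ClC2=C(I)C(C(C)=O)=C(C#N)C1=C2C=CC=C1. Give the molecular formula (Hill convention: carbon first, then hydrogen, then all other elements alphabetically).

Walk through each heavy atom and fill implicit hydrogens from standard valence (C 4, N 3, O 2, S 2, halogen 1):
  atom 1: Cl (halogen, monovalent) → 0 H
  atom 2: C, bond orders sum to 4 (valence 4) → 0 H
  atom 3: C, bond orders sum to 4 (valence 4) → 0 H
  atom 4: I (halogen, monovalent) → 0 H
  atom 5: C, bond orders sum to 4 (valence 4) → 0 H
  atom 6: C, bond orders sum to 4 (valence 4) → 0 H
  atom 7: C, bond orders sum to 1 (valence 4) → 3 H
  atom 8: O, bond orders sum to 2 (valence 2) → 0 H
  atom 9: C, bond orders sum to 4 (valence 4) → 0 H
  atom 10: C, bond orders sum to 4 (valence 4) → 0 H
  atom 11: N, bond orders sum to 3 (valence 3) → 0 H
  atom 12: C, bond orders sum to 4 (valence 4) → 0 H
  atom 13: C, bond orders sum to 4 (valence 4) → 0 H
  atom 14: C, bond orders sum to 3 (valence 4) → 1 H
  atom 15: C, bond orders sum to 3 (valence 4) → 1 H
  atom 16: C, bond orders sum to 3 (valence 4) → 1 H
  atom 17: C, bond orders sum to 3 (valence 4) → 1 H
Totals → C:13, H:7, Cl:1, I:1, N:1, O:1.

C13H7ClINO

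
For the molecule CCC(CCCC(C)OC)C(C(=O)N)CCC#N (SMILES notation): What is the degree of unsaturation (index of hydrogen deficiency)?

3

Degree of unsaturation = (number of rings) + (number of π bonds).
Ring closures in the SMILES: 0.
π bonds: 1 double bond (each 1 DoU), 1 triple bond (each 2 DoU) → 3 DoU from unsaturation.
Total DoU = 0 + 3 = 3.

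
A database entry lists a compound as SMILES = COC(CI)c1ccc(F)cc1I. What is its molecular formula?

Walk through each heavy atom and fill implicit hydrogens from standard valence (C 4, N 3, O 2, S 2, halogen 1); for lowercase aromatic atoms, an aromatic c carries 1 H when it has two neighbours and 0 H with three, and aromatic n carries 0 H:
  atom 1: C, bond orders sum to 1 (valence 4) → 3 H
  atom 2: O, bond orders sum to 2 (valence 2) → 0 H
  atom 3: C, bond orders sum to 3 (valence 4) → 1 H
  atom 4: C, bond orders sum to 2 (valence 4) → 2 H
  atom 5: I (halogen, monovalent) → 0 H
  atom 6: aromatic c, 3 neighbours → 0 H
  atom 7: aromatic c, 2 neighbours → 1 H
  atom 8: aromatic c, 2 neighbours → 1 H
  atom 9: aromatic c, 3 neighbours → 0 H
  atom 10: F (halogen, monovalent) → 0 H
  atom 11: aromatic c, 2 neighbours → 1 H
  atom 12: aromatic c, 3 neighbours → 0 H
  atom 13: I (halogen, monovalent) → 0 H
Totals → C:9, H:9, F:1, I:2, O:1.
In Hill order: C9H9FI2O.

C9H9FI2O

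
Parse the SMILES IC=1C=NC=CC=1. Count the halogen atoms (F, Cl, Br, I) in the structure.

1

Halogen atoms appear at heavy-atom position 1 (1×I).
Halogen count: 1.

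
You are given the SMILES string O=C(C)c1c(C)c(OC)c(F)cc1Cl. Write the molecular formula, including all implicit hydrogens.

Walk through each heavy atom and fill implicit hydrogens from standard valence (C 4, N 3, O 2, S 2, halogen 1); for lowercase aromatic atoms, an aromatic c carries 1 H when it has two neighbours and 0 H with three, and aromatic n carries 0 H:
  atom 1: O, bond orders sum to 2 (valence 2) → 0 H
  atom 2: C, bond orders sum to 4 (valence 4) → 0 H
  atom 3: C, bond orders sum to 1 (valence 4) → 3 H
  atom 4: aromatic c, 3 neighbours → 0 H
  atom 5: aromatic c, 3 neighbours → 0 H
  atom 6: C, bond orders sum to 1 (valence 4) → 3 H
  atom 7: aromatic c, 3 neighbours → 0 H
  atom 8: O, bond orders sum to 2 (valence 2) → 0 H
  atom 9: C, bond orders sum to 1 (valence 4) → 3 H
  atom 10: aromatic c, 3 neighbours → 0 H
  atom 11: F (halogen, monovalent) → 0 H
  atom 12: aromatic c, 2 neighbours → 1 H
  atom 13: aromatic c, 3 neighbours → 0 H
  atom 14: Cl (halogen, monovalent) → 0 H
Totals → C:10, H:10, Cl:1, F:1, O:2.
In Hill order: C10H10ClFO2.

C10H10ClFO2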